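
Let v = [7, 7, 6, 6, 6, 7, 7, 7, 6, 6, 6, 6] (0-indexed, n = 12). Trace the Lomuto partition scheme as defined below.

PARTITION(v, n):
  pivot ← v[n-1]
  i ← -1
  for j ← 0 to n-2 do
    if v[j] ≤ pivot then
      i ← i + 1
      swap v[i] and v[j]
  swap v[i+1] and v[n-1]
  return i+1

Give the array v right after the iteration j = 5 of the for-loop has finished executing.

[6, 6, 6, 7, 7, 7, 7, 7, 6, 6, 6, 6]

pivot=6, i=-1
j=0: 7>6, skip
j=1: 7>6, skip
j=2: 6≤6, i=0, swap(0,2) ⇒ [6, 7, 7, 6, 6, 7, 7, 7, 6, 6, 6, 6]
j=3: 6≤6, i=1, swap(1,3) ⇒ [6, 6, 7, 7, 6, 7, 7, 7, 6, 6, 6, 6]
j=4: 6≤6, i=2, swap(2,4) ⇒ [6, 6, 6, 7, 7, 7, 7, 7, 6, 6, 6, 6]
j=5: 7>6, skip
(after j=5) v = [6, 6, 6, 7, 7, 7, 7, 7, 6, 6, 6, 6]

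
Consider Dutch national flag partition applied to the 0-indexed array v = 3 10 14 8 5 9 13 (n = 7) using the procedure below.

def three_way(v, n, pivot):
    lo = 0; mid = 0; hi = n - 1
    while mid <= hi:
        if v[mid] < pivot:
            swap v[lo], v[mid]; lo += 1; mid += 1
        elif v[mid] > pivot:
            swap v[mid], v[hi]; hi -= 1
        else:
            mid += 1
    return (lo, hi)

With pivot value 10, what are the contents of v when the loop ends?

lo=0 mid=0 hi=6
3<10: swap(0,0), lo=1 mid=1 ⇒ 3 10 14 8 5 9 13
10=10: mid=2
14>10: swap(2,6), hi=5 ⇒ 3 10 13 8 5 9 14
13>10: swap(2,5), hi=4 ⇒ 3 10 9 8 5 13 14
9<10: swap(1,2), lo=2 mid=3 ⇒ 3 9 10 8 5 13 14
8<10: swap(2,3), lo=3 mid=4 ⇒ 3 9 8 10 5 13 14
5<10: swap(3,4), lo=4 mid=5 ⇒ 3 9 8 5 10 13 14
done. lo=4 hi=4; v=3 9 8 5 10 13 14

3 9 8 5 10 13 14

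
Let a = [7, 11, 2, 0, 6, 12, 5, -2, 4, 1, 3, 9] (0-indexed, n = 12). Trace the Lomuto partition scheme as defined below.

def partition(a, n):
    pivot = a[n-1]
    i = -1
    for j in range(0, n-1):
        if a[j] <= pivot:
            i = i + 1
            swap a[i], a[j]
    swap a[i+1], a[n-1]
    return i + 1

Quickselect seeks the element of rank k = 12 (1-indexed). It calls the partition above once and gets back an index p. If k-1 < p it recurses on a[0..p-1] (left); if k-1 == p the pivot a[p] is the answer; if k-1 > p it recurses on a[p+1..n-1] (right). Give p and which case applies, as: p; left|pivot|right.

pivot=9, i=-1
j=0: 7≤9, i=0, swap(0,0) ⇒ [7, 11, 2, 0, 6, 12, 5, -2, 4, 1, 3, 9]
j=1: 11>9, skip
j=2: 2≤9, i=1, swap(1,2) ⇒ [7, 2, 11, 0, 6, 12, 5, -2, 4, 1, 3, 9]
j=3: 0≤9, i=2, swap(2,3) ⇒ [7, 2, 0, 11, 6, 12, 5, -2, 4, 1, 3, 9]
j=4: 6≤9, i=3, swap(3,4) ⇒ [7, 2, 0, 6, 11, 12, 5, -2, 4, 1, 3, 9]
j=5: 12>9, skip
j=6: 5≤9, i=4, swap(4,6) ⇒ [7, 2, 0, 6, 5, 12, 11, -2, 4, 1, 3, 9]
j=7: -2≤9, i=5, swap(5,7) ⇒ [7, 2, 0, 6, 5, -2, 11, 12, 4, 1, 3, 9]
j=8: 4≤9, i=6, swap(6,8) ⇒ [7, 2, 0, 6, 5, -2, 4, 12, 11, 1, 3, 9]
j=9: 1≤9, i=7, swap(7,9) ⇒ [7, 2, 0, 6, 5, -2, 4, 1, 11, 12, 3, 9]
j=10: 3≤9, i=8, swap(8,10) ⇒ [7, 2, 0, 6, 5, -2, 4, 1, 3, 12, 11, 9]
swap(9,11) ⇒ [7, 2, 0, 6, 5, -2, 4, 1, 3, 9, 11, 12]; return 9
p = 9; k-1 = 11 > 9 ⇒ right

9; right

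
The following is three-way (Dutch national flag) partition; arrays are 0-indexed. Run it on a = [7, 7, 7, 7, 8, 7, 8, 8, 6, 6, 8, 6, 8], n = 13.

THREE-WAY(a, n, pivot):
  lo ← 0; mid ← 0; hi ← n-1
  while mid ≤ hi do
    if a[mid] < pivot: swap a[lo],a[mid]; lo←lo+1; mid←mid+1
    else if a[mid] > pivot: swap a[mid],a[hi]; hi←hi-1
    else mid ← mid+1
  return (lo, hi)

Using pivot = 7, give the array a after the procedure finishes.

pivot = 7; lo=0, mid=0, hi=12
a[mid]=7=7: mid=1
a[mid]=7=7: mid=2
a[mid]=7=7: mid=3
a[mid]=7=7: mid=4
a[mid]=8>7: swap a[4],a[12]; hi=11 → [7, 7, 7, 7, 8, 7, 8, 8, 6, 6, 8, 6, 8]
a[mid]=8>7: swap a[4],a[11]; hi=10 → [7, 7, 7, 7, 6, 7, 8, 8, 6, 6, 8, 8, 8]
a[mid]=6<7: swap a[0],a[4]; lo=1,mid=5 → [6, 7, 7, 7, 7, 7, 8, 8, 6, 6, 8, 8, 8]
a[mid]=7=7: mid=6
a[mid]=8>7: swap a[6],a[10]; hi=9 → [6, 7, 7, 7, 7, 7, 8, 8, 6, 6, 8, 8, 8]
a[mid]=8>7: swap a[6],a[9]; hi=8 → [6, 7, 7, 7, 7, 7, 6, 8, 6, 8, 8, 8, 8]
a[mid]=6<7: swap a[1],a[6]; lo=2,mid=7 → [6, 6, 7, 7, 7, 7, 7, 8, 6, 8, 8, 8, 8]
a[mid]=8>7: swap a[7],a[8]; hi=7 → [6, 6, 7, 7, 7, 7, 7, 6, 8, 8, 8, 8, 8]
a[mid]=6<7: swap a[2],a[7]; lo=3,mid=8 → [6, 6, 6, 7, 7, 7, 7, 7, 8, 8, 8, 8, 8]
end: lo=3, hi=7; a = [6, 6, 6, 7, 7, 7, 7, 7, 8, 8, 8, 8, 8]

[6, 6, 6, 7, 7, 7, 7, 7, 8, 8, 8, 8, 8]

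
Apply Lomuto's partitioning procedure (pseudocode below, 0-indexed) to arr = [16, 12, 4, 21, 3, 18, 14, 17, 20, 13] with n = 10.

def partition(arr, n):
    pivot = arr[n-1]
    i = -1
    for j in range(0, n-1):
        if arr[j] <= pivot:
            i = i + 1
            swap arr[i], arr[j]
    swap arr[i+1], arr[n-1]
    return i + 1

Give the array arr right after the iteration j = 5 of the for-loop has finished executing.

pivot = arr[9] = 13; i = -1
j=0: arr[0]=16 > 13 → no swap
j=1: arr[1]=12 ≤ 13 → i=0, swap arr[0],arr[1] → [12, 16, 4, 21, 3, 18, 14, 17, 20, 13]
j=2: arr[2]=4 ≤ 13 → i=1, swap arr[1],arr[2] → [12, 4, 16, 21, 3, 18, 14, 17, 20, 13]
j=3: arr[3]=21 > 13 → no swap
j=4: arr[4]=3 ≤ 13 → i=2, swap arr[2],arr[4] → [12, 4, 3, 21, 16, 18, 14, 17, 20, 13]
j=5: arr[5]=18 > 13 → no swap
(after j=5) arr = [12, 4, 3, 21, 16, 18, 14, 17, 20, 13]

[12, 4, 3, 21, 16, 18, 14, 17, 20, 13]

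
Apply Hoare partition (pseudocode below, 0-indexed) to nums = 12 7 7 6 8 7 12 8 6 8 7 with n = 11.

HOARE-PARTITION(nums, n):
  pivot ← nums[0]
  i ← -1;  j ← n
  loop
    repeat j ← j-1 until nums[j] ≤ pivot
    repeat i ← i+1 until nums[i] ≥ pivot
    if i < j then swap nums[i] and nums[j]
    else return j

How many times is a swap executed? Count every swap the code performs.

2

pivot=12
j stops at 10 (7), i stops at 0 (12); swap ⇒ 7 7 7 6 8 7 12 8 6 8 12
j stops at 9 (8), i stops at 6 (12); swap ⇒ 7 7 7 6 8 7 8 8 6 12 12
j stops at 8, i stops at 9; i≥j ⇒ return 8. nums=7 7 7 6 8 7 8 8 6 12 12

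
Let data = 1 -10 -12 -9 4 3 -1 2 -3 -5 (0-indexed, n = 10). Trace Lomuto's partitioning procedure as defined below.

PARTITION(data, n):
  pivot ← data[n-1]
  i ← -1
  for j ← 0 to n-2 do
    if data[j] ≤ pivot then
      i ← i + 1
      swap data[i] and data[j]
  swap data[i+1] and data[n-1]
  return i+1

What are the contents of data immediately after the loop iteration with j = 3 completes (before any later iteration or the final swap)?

pivot=-5, i=-1
j=0: 1>-5, skip
j=1: -10≤-5, i=0, swap(0,1) ⇒ -10 1 -12 -9 4 3 -1 2 -3 -5
j=2: -12≤-5, i=1, swap(1,2) ⇒ -10 -12 1 -9 4 3 -1 2 -3 -5
j=3: -9≤-5, i=2, swap(2,3) ⇒ -10 -12 -9 1 4 3 -1 2 -3 -5
(after j=3) data = -10 -12 -9 1 4 3 -1 2 -3 -5

-10 -12 -9 1 4 3 -1 2 -3 -5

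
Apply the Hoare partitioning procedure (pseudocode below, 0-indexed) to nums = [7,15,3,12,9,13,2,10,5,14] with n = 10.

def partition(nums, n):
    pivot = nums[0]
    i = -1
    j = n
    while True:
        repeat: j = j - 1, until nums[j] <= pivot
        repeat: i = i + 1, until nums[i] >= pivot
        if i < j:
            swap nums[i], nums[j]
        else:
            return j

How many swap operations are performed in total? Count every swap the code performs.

2

pivot = nums[0] = 7; i = -1, j = 10
j→8 (nums[8]=5≤7), i→0 (nums[0]=7≥7); i<j, swap → [5,15,3,12,9,13,2,10,7,14]
j→6 (nums[6]=2≤7), i→1 (nums[1]=15≥7); i<j, swap → [5,2,3,12,9,13,15,10,7,14]
j→2, i→3; i≥j, return j=2. nums = [5,2,3,12,9,13,15,10,7,14]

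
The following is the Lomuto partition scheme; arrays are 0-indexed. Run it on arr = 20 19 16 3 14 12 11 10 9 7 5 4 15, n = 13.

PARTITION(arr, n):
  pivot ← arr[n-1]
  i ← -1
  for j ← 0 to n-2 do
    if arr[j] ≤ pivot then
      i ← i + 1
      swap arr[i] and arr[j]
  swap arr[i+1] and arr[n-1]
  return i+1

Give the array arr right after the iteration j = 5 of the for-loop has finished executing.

3 14 12 20 19 16 11 10 9 7 5 4 15

pivot=15, i=-1
j=0: 20>15, skip
j=1: 19>15, skip
j=2: 16>15, skip
j=3: 3≤15, i=0, swap(0,3) ⇒ 3 19 16 20 14 12 11 10 9 7 5 4 15
j=4: 14≤15, i=1, swap(1,4) ⇒ 3 14 16 20 19 12 11 10 9 7 5 4 15
j=5: 12≤15, i=2, swap(2,5) ⇒ 3 14 12 20 19 16 11 10 9 7 5 4 15
(after j=5) arr = 3 14 12 20 19 16 11 10 9 7 5 4 15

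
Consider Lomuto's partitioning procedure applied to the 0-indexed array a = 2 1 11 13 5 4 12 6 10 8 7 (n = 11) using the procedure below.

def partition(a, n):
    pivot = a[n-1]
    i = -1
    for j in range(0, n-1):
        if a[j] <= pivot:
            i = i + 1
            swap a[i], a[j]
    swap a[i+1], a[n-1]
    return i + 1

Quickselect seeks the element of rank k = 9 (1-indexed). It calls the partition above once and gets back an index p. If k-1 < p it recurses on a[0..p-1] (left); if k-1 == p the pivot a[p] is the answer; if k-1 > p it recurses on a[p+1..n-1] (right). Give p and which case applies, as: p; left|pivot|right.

5; right

pivot=7, i=-1
j=0: 2≤7, i=0, swap(0,0) ⇒ 2 1 11 13 5 4 12 6 10 8 7
j=1: 1≤7, i=1, swap(1,1) ⇒ 2 1 11 13 5 4 12 6 10 8 7
j=2: 11>7, skip
j=3: 13>7, skip
j=4: 5≤7, i=2, swap(2,4) ⇒ 2 1 5 13 11 4 12 6 10 8 7
j=5: 4≤7, i=3, swap(3,5) ⇒ 2 1 5 4 11 13 12 6 10 8 7
j=6: 12>7, skip
j=7: 6≤7, i=4, swap(4,7) ⇒ 2 1 5 4 6 13 12 11 10 8 7
j=8: 10>7, skip
j=9: 8>7, skip
swap(5,10) ⇒ 2 1 5 4 6 7 12 11 10 8 13; return 5
p = 5; k-1 = 8 > 5 ⇒ right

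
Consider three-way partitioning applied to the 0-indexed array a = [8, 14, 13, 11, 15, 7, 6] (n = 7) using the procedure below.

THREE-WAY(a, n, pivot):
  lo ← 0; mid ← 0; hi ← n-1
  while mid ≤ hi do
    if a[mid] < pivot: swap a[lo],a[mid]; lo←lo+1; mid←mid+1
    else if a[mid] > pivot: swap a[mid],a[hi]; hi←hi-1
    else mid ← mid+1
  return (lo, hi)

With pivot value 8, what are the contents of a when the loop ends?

[6, 7, 8, 15, 11, 13, 14]

pivot = 8; lo=0, mid=0, hi=6
a[mid]=8=8: mid=1
a[mid]=14>8: swap a[1],a[6]; hi=5 → [8, 6, 13, 11, 15, 7, 14]
a[mid]=6<8: swap a[0],a[1]; lo=1,mid=2 → [6, 8, 13, 11, 15, 7, 14]
a[mid]=13>8: swap a[2],a[5]; hi=4 → [6, 8, 7, 11, 15, 13, 14]
a[mid]=7<8: swap a[1],a[2]; lo=2,mid=3 → [6, 7, 8, 11, 15, 13, 14]
a[mid]=11>8: swap a[3],a[4]; hi=3 → [6, 7, 8, 15, 11, 13, 14]
a[mid]=15>8: swap a[3],a[3]; hi=2 → [6, 7, 8, 15, 11, 13, 14]
end: lo=2, hi=2; a = [6, 7, 8, 15, 11, 13, 14]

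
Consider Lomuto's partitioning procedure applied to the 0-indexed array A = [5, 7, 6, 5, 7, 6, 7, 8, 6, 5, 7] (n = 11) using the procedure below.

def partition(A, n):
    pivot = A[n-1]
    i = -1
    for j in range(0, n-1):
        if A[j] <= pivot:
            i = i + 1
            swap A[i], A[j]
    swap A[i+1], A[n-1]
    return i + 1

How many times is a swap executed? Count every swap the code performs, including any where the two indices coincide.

pivot=7, i=-1
j=0: 5≤7, i=0, swap(0,0) ⇒ [5, 7, 6, 5, 7, 6, 7, 8, 6, 5, 7]
j=1: 7≤7, i=1, swap(1,1) ⇒ [5, 7, 6, 5, 7, 6, 7, 8, 6, 5, 7]
j=2: 6≤7, i=2, swap(2,2) ⇒ [5, 7, 6, 5, 7, 6, 7, 8, 6, 5, 7]
j=3: 5≤7, i=3, swap(3,3) ⇒ [5, 7, 6, 5, 7, 6, 7, 8, 6, 5, 7]
j=4: 7≤7, i=4, swap(4,4) ⇒ [5, 7, 6, 5, 7, 6, 7, 8, 6, 5, 7]
j=5: 6≤7, i=5, swap(5,5) ⇒ [5, 7, 6, 5, 7, 6, 7, 8, 6, 5, 7]
j=6: 7≤7, i=6, swap(6,6) ⇒ [5, 7, 6, 5, 7, 6, 7, 8, 6, 5, 7]
j=7: 8>7, skip
j=8: 6≤7, i=7, swap(7,8) ⇒ [5, 7, 6, 5, 7, 6, 7, 6, 8, 5, 7]
j=9: 5≤7, i=8, swap(8,9) ⇒ [5, 7, 6, 5, 7, 6, 7, 6, 5, 8, 7]
swap(9,10) ⇒ [5, 7, 6, 5, 7, 6, 7, 6, 5, 7, 8]; return 9

10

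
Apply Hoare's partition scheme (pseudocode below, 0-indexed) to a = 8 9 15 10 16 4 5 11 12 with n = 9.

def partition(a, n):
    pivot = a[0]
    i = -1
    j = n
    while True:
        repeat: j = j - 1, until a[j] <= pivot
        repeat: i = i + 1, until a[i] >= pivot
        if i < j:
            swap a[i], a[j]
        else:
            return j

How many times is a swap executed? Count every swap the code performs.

pivot = a[0] = 8; i = -1, j = 9
j→6 (a[6]=5≤8), i→0 (a[0]=8≥8); i<j, swap → 5 9 15 10 16 4 8 11 12
j→5 (a[5]=4≤8), i→1 (a[1]=9≥8); i<j, swap → 5 4 15 10 16 9 8 11 12
j→1, i→2; i≥j, return j=1. a = 5 4 15 10 16 9 8 11 12

2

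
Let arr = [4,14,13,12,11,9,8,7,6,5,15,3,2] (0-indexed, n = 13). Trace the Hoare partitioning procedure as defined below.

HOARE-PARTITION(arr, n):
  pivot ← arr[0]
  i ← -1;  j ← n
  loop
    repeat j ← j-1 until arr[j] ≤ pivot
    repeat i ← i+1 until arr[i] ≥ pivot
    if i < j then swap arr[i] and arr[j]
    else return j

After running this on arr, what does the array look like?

[2,3,13,12,11,9,8,7,6,5,15,14,4]

pivot = arr[0] = 4; i = -1, j = 13
j→12 (arr[12]=2≤4), i→0 (arr[0]=4≥4); i<j, swap → [2,14,13,12,11,9,8,7,6,5,15,3,4]
j→11 (arr[11]=3≤4), i→1 (arr[1]=14≥4); i<j, swap → [2,3,13,12,11,9,8,7,6,5,15,14,4]
j→1, i→2; i≥j, return j=1. arr = [2,3,13,12,11,9,8,7,6,5,15,14,4]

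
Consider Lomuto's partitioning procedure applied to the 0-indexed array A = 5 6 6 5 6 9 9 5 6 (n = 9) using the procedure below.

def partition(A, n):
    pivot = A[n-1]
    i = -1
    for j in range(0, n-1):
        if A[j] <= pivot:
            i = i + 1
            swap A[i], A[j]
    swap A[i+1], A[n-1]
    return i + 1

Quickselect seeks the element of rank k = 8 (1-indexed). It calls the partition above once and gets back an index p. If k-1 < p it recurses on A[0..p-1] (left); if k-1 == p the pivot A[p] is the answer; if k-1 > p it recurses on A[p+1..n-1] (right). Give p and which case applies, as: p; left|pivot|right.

6; right

pivot=6, i=-1
j=0: 5≤6, i=0, swap(0,0) ⇒ 5 6 6 5 6 9 9 5 6
j=1: 6≤6, i=1, swap(1,1) ⇒ 5 6 6 5 6 9 9 5 6
j=2: 6≤6, i=2, swap(2,2) ⇒ 5 6 6 5 6 9 9 5 6
j=3: 5≤6, i=3, swap(3,3) ⇒ 5 6 6 5 6 9 9 5 6
j=4: 6≤6, i=4, swap(4,4) ⇒ 5 6 6 5 6 9 9 5 6
j=5: 9>6, skip
j=6: 9>6, skip
j=7: 5≤6, i=5, swap(5,7) ⇒ 5 6 6 5 6 5 9 9 6
swap(6,8) ⇒ 5 6 6 5 6 5 6 9 9; return 6
p = 6; k-1 = 7 > 6 ⇒ right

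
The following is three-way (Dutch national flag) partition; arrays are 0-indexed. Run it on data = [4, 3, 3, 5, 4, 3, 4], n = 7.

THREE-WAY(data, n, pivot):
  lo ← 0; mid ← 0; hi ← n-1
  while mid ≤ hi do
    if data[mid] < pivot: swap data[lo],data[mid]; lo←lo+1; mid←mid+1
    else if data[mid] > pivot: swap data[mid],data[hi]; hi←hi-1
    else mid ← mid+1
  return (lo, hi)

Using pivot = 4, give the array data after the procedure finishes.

lo=0 mid=0 hi=6
4=4: mid=1
3<4: swap(0,1), lo=1 mid=2 ⇒ [3, 4, 3, 5, 4, 3, 4]
3<4: swap(1,2), lo=2 mid=3 ⇒ [3, 3, 4, 5, 4, 3, 4]
5>4: swap(3,6), hi=5 ⇒ [3, 3, 4, 4, 4, 3, 5]
4=4: mid=4
4=4: mid=5
3<4: swap(2,5), lo=3 mid=6 ⇒ [3, 3, 3, 4, 4, 4, 5]
done. lo=3 hi=5; data=[3, 3, 3, 4, 4, 4, 5]

[3, 3, 3, 4, 4, 4, 5]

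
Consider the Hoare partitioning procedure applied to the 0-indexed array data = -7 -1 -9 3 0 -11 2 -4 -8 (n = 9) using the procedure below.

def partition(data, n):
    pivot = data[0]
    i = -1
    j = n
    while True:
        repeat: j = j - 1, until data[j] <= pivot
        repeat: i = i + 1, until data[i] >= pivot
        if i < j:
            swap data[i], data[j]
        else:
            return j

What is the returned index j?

2

pivot = data[0] = -7; i = -1, j = 9
j→8 (data[8]=-8≤-7), i→0 (data[0]=-7≥-7); i<j, swap → -8 -1 -9 3 0 -11 2 -4 -7
j→5 (data[5]=-11≤-7), i→1 (data[1]=-1≥-7); i<j, swap → -8 -11 -9 3 0 -1 2 -4 -7
j→2, i→3; i≥j, return j=2. data = -8 -11 -9 3 0 -1 2 -4 -7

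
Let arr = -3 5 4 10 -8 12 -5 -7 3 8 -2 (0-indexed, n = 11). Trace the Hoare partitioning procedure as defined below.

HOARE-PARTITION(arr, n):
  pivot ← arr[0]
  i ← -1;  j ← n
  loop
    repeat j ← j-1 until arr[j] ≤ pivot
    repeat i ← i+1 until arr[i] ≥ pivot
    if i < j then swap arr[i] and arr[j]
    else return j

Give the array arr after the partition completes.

pivot=-3
j stops at 7 (-7), i stops at 0 (-3); swap ⇒ -7 5 4 10 -8 12 -5 -3 3 8 -2
j stops at 6 (-5), i stops at 1 (5); swap ⇒ -7 -5 4 10 -8 12 5 -3 3 8 -2
j stops at 4 (-8), i stops at 2 (4); swap ⇒ -7 -5 -8 10 4 12 5 -3 3 8 -2
j stops at 2, i stops at 3; i≥j ⇒ return 2. arr=-7 -5 -8 10 4 12 5 -3 3 8 -2

-7 -5 -8 10 4 12 5 -3 3 8 -2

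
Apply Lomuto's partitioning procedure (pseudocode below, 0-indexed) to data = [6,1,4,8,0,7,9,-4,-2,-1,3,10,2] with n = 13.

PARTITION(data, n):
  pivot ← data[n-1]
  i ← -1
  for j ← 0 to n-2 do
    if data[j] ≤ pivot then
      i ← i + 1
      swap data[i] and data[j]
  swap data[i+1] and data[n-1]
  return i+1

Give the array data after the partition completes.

[1,0,-4,-2,-1,2,9,4,8,6,3,10,7]

pivot = data[12] = 2; i = -1
j=0: data[0]=6 > 2 → no swap
j=1: data[1]=1 ≤ 2 → i=0, swap data[0],data[1] → [1,6,4,8,0,7,9,-4,-2,-1,3,10,2]
j=2: data[2]=4 > 2 → no swap
j=3: data[3]=8 > 2 → no swap
j=4: data[4]=0 ≤ 2 → i=1, swap data[1],data[4] → [1,0,4,8,6,7,9,-4,-2,-1,3,10,2]
j=5: data[5]=7 > 2 → no swap
j=6: data[6]=9 > 2 → no swap
j=7: data[7]=-4 ≤ 2 → i=2, swap data[2],data[7] → [1,0,-4,8,6,7,9,4,-2,-1,3,10,2]
j=8: data[8]=-2 ≤ 2 → i=3, swap data[3],data[8] → [1,0,-4,-2,6,7,9,4,8,-1,3,10,2]
j=9: data[9]=-1 ≤ 2 → i=4, swap data[4],data[9] → [1,0,-4,-2,-1,7,9,4,8,6,3,10,2]
j=10: data[10]=3 > 2 → no swap
j=11: data[11]=10 > 2 → no swap
final swap data[5],data[12] → [1,0,-4,-2,-1,2,9,4,8,6,3,10,7]; return 5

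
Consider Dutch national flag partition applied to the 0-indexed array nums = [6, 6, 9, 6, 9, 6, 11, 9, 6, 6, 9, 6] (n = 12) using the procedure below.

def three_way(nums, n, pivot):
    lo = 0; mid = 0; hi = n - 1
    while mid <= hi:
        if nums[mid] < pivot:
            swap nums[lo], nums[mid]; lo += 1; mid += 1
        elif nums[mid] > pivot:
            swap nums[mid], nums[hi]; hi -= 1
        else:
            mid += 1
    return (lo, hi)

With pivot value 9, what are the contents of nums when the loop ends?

[6, 6, 6, 6, 6, 6, 6, 9, 9, 9, 9, 11]

pivot = 9; lo=0, mid=0, hi=11
nums[mid]=6<9: swap nums[0],nums[0]; lo=1,mid=1 → [6, 6, 9, 6, 9, 6, 11, 9, 6, 6, 9, 6]
nums[mid]=6<9: swap nums[1],nums[1]; lo=2,mid=2 → [6, 6, 9, 6, 9, 6, 11, 9, 6, 6, 9, 6]
nums[mid]=9=9: mid=3
nums[mid]=6<9: swap nums[2],nums[3]; lo=3,mid=4 → [6, 6, 6, 9, 9, 6, 11, 9, 6, 6, 9, 6]
nums[mid]=9=9: mid=5
nums[mid]=6<9: swap nums[3],nums[5]; lo=4,mid=6 → [6, 6, 6, 6, 9, 9, 11, 9, 6, 6, 9, 6]
nums[mid]=11>9: swap nums[6],nums[11]; hi=10 → [6, 6, 6, 6, 9, 9, 6, 9, 6, 6, 9, 11]
nums[mid]=6<9: swap nums[4],nums[6]; lo=5,mid=7 → [6, 6, 6, 6, 6, 9, 9, 9, 6, 6, 9, 11]
nums[mid]=9=9: mid=8
nums[mid]=6<9: swap nums[5],nums[8]; lo=6,mid=9 → [6, 6, 6, 6, 6, 6, 9, 9, 9, 6, 9, 11]
nums[mid]=6<9: swap nums[6],nums[9]; lo=7,mid=10 → [6, 6, 6, 6, 6, 6, 6, 9, 9, 9, 9, 11]
nums[mid]=9=9: mid=11
end: lo=7, hi=10; nums = [6, 6, 6, 6, 6, 6, 6, 9, 9, 9, 9, 11]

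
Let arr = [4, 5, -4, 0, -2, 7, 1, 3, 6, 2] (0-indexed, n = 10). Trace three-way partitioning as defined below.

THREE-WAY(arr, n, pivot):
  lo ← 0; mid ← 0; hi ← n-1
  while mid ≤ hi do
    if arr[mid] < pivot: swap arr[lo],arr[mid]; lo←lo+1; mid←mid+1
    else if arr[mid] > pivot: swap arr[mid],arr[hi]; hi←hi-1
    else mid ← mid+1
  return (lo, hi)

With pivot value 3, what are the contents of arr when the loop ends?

[2, -4, 0, -2, 1, 3, 7, 6, 5, 4]

lo=0 mid=0 hi=9
4>3: swap(0,9), hi=8 ⇒ [2, 5, -4, 0, -2, 7, 1, 3, 6, 4]
2<3: swap(0,0), lo=1 mid=1 ⇒ [2, 5, -4, 0, -2, 7, 1, 3, 6, 4]
5>3: swap(1,8), hi=7 ⇒ [2, 6, -4, 0, -2, 7, 1, 3, 5, 4]
6>3: swap(1,7), hi=6 ⇒ [2, 3, -4, 0, -2, 7, 1, 6, 5, 4]
3=3: mid=2
-4<3: swap(1,2), lo=2 mid=3 ⇒ [2, -4, 3, 0, -2, 7, 1, 6, 5, 4]
0<3: swap(2,3), lo=3 mid=4 ⇒ [2, -4, 0, 3, -2, 7, 1, 6, 5, 4]
-2<3: swap(3,4), lo=4 mid=5 ⇒ [2, -4, 0, -2, 3, 7, 1, 6, 5, 4]
7>3: swap(5,6), hi=5 ⇒ [2, -4, 0, -2, 3, 1, 7, 6, 5, 4]
1<3: swap(4,5), lo=5 mid=6 ⇒ [2, -4, 0, -2, 1, 3, 7, 6, 5, 4]
done. lo=5 hi=5; arr=[2, -4, 0, -2, 1, 3, 7, 6, 5, 4]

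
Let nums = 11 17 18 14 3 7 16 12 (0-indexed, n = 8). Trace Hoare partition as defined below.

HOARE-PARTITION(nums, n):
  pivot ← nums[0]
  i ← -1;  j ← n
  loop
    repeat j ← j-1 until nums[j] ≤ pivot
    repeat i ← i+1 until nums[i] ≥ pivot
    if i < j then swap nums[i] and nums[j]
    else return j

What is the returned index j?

1

pivot = nums[0] = 11; i = -1, j = 8
j→5 (nums[5]=7≤11), i→0 (nums[0]=11≥11); i<j, swap → 7 17 18 14 3 11 16 12
j→4 (nums[4]=3≤11), i→1 (nums[1]=17≥11); i<j, swap → 7 3 18 14 17 11 16 12
j→1, i→2; i≥j, return j=1. nums = 7 3 18 14 17 11 16 12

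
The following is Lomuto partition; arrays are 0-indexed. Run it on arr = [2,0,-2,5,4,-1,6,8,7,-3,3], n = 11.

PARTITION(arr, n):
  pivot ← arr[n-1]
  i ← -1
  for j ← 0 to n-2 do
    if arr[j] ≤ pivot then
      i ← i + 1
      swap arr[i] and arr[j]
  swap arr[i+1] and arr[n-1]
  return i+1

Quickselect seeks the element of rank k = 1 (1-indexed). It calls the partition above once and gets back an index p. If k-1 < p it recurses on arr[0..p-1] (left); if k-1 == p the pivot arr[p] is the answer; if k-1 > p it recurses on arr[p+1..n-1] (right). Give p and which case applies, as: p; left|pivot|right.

pivot=3, i=-1
j=0: 2≤3, i=0, swap(0,0) ⇒ [2,0,-2,5,4,-1,6,8,7,-3,3]
j=1: 0≤3, i=1, swap(1,1) ⇒ [2,0,-2,5,4,-1,6,8,7,-3,3]
j=2: -2≤3, i=2, swap(2,2) ⇒ [2,0,-2,5,4,-1,6,8,7,-3,3]
j=3: 5>3, skip
j=4: 4>3, skip
j=5: -1≤3, i=3, swap(3,5) ⇒ [2,0,-2,-1,4,5,6,8,7,-3,3]
j=6: 6>3, skip
j=7: 8>3, skip
j=8: 7>3, skip
j=9: -3≤3, i=4, swap(4,9) ⇒ [2,0,-2,-1,-3,5,6,8,7,4,3]
swap(5,10) ⇒ [2,0,-2,-1,-3,3,6,8,7,4,5]; return 5
p = 5; k-1 = 0 < 5 ⇒ left

5; left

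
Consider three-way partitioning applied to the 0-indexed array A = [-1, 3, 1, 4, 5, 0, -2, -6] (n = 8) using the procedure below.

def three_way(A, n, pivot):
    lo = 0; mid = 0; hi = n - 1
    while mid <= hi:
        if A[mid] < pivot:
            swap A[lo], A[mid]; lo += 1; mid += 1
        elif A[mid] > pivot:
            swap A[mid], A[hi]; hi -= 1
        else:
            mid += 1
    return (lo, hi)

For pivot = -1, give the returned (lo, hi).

(2, 2)

lo=0 mid=0 hi=7
-1=-1: mid=1
3>-1: swap(1,7), hi=6 ⇒ [-1, -6, 1, 4, 5, 0, -2, 3]
-6<-1: swap(0,1), lo=1 mid=2 ⇒ [-6, -1, 1, 4, 5, 0, -2, 3]
1>-1: swap(2,6), hi=5 ⇒ [-6, -1, -2, 4, 5, 0, 1, 3]
-2<-1: swap(1,2), lo=2 mid=3 ⇒ [-6, -2, -1, 4, 5, 0, 1, 3]
4>-1: swap(3,5), hi=4 ⇒ [-6, -2, -1, 0, 5, 4, 1, 3]
0>-1: swap(3,4), hi=3 ⇒ [-6, -2, -1, 5, 0, 4, 1, 3]
5>-1: swap(3,3), hi=2 ⇒ [-6, -2, -1, 5, 0, 4, 1, 3]
done. lo=2 hi=2; A=[-6, -2, -1, 5, 0, 4, 1, 3]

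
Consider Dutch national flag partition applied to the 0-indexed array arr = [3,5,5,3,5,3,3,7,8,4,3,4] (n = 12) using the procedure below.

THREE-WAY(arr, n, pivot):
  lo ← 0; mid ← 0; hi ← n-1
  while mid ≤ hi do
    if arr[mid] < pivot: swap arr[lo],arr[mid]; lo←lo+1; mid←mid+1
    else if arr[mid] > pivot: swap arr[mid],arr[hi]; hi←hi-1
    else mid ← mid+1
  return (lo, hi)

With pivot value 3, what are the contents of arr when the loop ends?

lo=0 mid=0 hi=11
3=3: mid=1
5>3: swap(1,11), hi=10 ⇒ [3,4,5,3,5,3,3,7,8,4,3,5]
4>3: swap(1,10), hi=9 ⇒ [3,3,5,3,5,3,3,7,8,4,4,5]
3=3: mid=2
5>3: swap(2,9), hi=8 ⇒ [3,3,4,3,5,3,3,7,8,5,4,5]
4>3: swap(2,8), hi=7 ⇒ [3,3,8,3,5,3,3,7,4,5,4,5]
8>3: swap(2,7), hi=6 ⇒ [3,3,7,3,5,3,3,8,4,5,4,5]
7>3: swap(2,6), hi=5 ⇒ [3,3,3,3,5,3,7,8,4,5,4,5]
3=3: mid=3
3=3: mid=4
5>3: swap(4,5), hi=4 ⇒ [3,3,3,3,3,5,7,8,4,5,4,5]
3=3: mid=5
done. lo=0 hi=4; arr=[3,3,3,3,3,5,7,8,4,5,4,5]

[3,3,3,3,3,5,7,8,4,5,4,5]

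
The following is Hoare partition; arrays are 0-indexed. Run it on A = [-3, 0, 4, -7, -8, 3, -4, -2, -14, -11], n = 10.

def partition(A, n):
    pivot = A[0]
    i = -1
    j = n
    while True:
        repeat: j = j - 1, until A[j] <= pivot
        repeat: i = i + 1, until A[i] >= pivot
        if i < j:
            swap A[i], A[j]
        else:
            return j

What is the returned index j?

pivot = A[0] = -3; i = -1, j = 10
j→9 (A[9]=-11≤-3), i→0 (A[0]=-3≥-3); i<j, swap → [-11, 0, 4, -7, -8, 3, -4, -2, -14, -3]
j→8 (A[8]=-14≤-3), i→1 (A[1]=0≥-3); i<j, swap → [-11, -14, 4, -7, -8, 3, -4, -2, 0, -3]
j→6 (A[6]=-4≤-3), i→2 (A[2]=4≥-3); i<j, swap → [-11, -14, -4, -7, -8, 3, 4, -2, 0, -3]
j→4, i→5; i≥j, return j=4. A = [-11, -14, -4, -7, -8, 3, 4, -2, 0, -3]

4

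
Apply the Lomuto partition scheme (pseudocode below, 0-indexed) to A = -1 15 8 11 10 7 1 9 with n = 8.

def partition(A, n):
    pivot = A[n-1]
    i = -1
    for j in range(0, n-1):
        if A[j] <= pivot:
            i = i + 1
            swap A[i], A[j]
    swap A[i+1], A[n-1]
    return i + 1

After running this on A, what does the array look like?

pivot = A[7] = 9; i = -1
j=0: A[0]=-1 ≤ 9 → i=0, swap A[0],A[0] (no change) → -1 15 8 11 10 7 1 9
j=1: A[1]=15 > 9 → no swap
j=2: A[2]=8 ≤ 9 → i=1, swap A[1],A[2] → -1 8 15 11 10 7 1 9
j=3: A[3]=11 > 9 → no swap
j=4: A[4]=10 > 9 → no swap
j=5: A[5]=7 ≤ 9 → i=2, swap A[2],A[5] → -1 8 7 11 10 15 1 9
j=6: A[6]=1 ≤ 9 → i=3, swap A[3],A[6] → -1 8 7 1 10 15 11 9
final swap A[4],A[7] → -1 8 7 1 9 15 11 10; return 4

-1 8 7 1 9 15 11 10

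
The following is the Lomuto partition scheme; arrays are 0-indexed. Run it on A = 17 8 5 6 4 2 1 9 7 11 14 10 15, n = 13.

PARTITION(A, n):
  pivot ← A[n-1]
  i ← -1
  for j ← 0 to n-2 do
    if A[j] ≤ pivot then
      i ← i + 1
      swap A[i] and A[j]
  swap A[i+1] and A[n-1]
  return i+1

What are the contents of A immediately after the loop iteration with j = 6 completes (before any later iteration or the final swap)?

8 5 6 4 2 1 17 9 7 11 14 10 15

pivot = A[12] = 15; i = -1
j=0: A[0]=17 > 15 → no swap
j=1: A[1]=8 ≤ 15 → i=0, swap A[0],A[1] → 8 17 5 6 4 2 1 9 7 11 14 10 15
j=2: A[2]=5 ≤ 15 → i=1, swap A[1],A[2] → 8 5 17 6 4 2 1 9 7 11 14 10 15
j=3: A[3]=6 ≤ 15 → i=2, swap A[2],A[3] → 8 5 6 17 4 2 1 9 7 11 14 10 15
j=4: A[4]=4 ≤ 15 → i=3, swap A[3],A[4] → 8 5 6 4 17 2 1 9 7 11 14 10 15
j=5: A[5]=2 ≤ 15 → i=4, swap A[4],A[5] → 8 5 6 4 2 17 1 9 7 11 14 10 15
j=6: A[6]=1 ≤ 15 → i=5, swap A[5],A[6] → 8 5 6 4 2 1 17 9 7 11 14 10 15
(after j=6) A = 8 5 6 4 2 1 17 9 7 11 14 10 15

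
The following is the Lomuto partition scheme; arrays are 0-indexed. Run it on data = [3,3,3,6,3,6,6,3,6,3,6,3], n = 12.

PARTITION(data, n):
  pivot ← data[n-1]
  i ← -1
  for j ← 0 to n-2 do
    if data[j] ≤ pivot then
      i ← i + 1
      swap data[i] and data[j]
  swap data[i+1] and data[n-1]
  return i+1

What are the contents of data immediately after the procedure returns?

[3,3,3,3,3,3,3,6,6,6,6,6]

pivot = data[11] = 3; i = -1
j=0: data[0]=3 ≤ 3 → i=0, swap data[0],data[0] (no change) → [3,3,3,6,3,6,6,3,6,3,6,3]
j=1: data[1]=3 ≤ 3 → i=1, swap data[1],data[1] (no change) → [3,3,3,6,3,6,6,3,6,3,6,3]
j=2: data[2]=3 ≤ 3 → i=2, swap data[2],data[2] (no change) → [3,3,3,6,3,6,6,3,6,3,6,3]
j=3: data[3]=6 > 3 → no swap
j=4: data[4]=3 ≤ 3 → i=3, swap data[3],data[4] → [3,3,3,3,6,6,6,3,6,3,6,3]
j=5: data[5]=6 > 3 → no swap
j=6: data[6]=6 > 3 → no swap
j=7: data[7]=3 ≤ 3 → i=4, swap data[4],data[7] → [3,3,3,3,3,6,6,6,6,3,6,3]
j=8: data[8]=6 > 3 → no swap
j=9: data[9]=3 ≤ 3 → i=5, swap data[5],data[9] → [3,3,3,3,3,3,6,6,6,6,6,3]
j=10: data[10]=6 > 3 → no swap
final swap data[6],data[11] → [3,3,3,3,3,3,3,6,6,6,6,6]; return 6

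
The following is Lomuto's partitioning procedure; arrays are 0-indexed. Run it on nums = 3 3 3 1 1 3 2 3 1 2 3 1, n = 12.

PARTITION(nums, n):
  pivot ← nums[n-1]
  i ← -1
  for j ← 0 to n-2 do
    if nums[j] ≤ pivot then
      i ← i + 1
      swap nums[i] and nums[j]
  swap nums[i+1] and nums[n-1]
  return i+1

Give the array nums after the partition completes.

pivot=1, i=-1
j=0: 3>1, skip
j=1: 3>1, skip
j=2: 3>1, skip
j=3: 1≤1, i=0, swap(0,3) ⇒ 1 3 3 3 1 3 2 3 1 2 3 1
j=4: 1≤1, i=1, swap(1,4) ⇒ 1 1 3 3 3 3 2 3 1 2 3 1
j=5: 3>1, skip
j=6: 2>1, skip
j=7: 3>1, skip
j=8: 1≤1, i=2, swap(2,8) ⇒ 1 1 1 3 3 3 2 3 3 2 3 1
j=9: 2>1, skip
j=10: 3>1, skip
swap(3,11) ⇒ 1 1 1 1 3 3 2 3 3 2 3 3; return 3

1 1 1 1 3 3 2 3 3 2 3 3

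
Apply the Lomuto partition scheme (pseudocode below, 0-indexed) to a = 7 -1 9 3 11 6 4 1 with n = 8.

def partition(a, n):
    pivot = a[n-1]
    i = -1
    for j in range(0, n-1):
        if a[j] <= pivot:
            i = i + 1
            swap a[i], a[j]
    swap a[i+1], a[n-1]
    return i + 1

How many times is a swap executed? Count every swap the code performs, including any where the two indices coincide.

pivot = a[7] = 1; i = -1
j=0: a[0]=7 > 1 → no swap
j=1: a[1]=-1 ≤ 1 → i=0, swap a[0],a[1] → -1 7 9 3 11 6 4 1
j=2: a[2]=9 > 1 → no swap
j=3: a[3]=3 > 1 → no swap
j=4: a[4]=11 > 1 → no swap
j=5: a[5]=6 > 1 → no swap
j=6: a[6]=4 > 1 → no swap
final swap a[1],a[7] → -1 1 9 3 11 6 4 7; return 1

2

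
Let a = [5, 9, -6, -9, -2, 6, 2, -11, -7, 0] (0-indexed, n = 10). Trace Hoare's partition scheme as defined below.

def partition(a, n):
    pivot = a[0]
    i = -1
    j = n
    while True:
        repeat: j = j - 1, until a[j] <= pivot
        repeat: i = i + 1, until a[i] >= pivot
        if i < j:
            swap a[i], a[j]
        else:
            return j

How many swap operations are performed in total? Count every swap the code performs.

3

pivot=5
j stops at 9 (0), i stops at 0 (5); swap ⇒ [0, 9, -6, -9, -2, 6, 2, -11, -7, 5]
j stops at 8 (-7), i stops at 1 (9); swap ⇒ [0, -7, -6, -9, -2, 6, 2, -11, 9, 5]
j stops at 7 (-11), i stops at 5 (6); swap ⇒ [0, -7, -6, -9, -2, -11, 2, 6, 9, 5]
j stops at 6, i stops at 7; i≥j ⇒ return 6. a=[0, -7, -6, -9, -2, -11, 2, 6, 9, 5]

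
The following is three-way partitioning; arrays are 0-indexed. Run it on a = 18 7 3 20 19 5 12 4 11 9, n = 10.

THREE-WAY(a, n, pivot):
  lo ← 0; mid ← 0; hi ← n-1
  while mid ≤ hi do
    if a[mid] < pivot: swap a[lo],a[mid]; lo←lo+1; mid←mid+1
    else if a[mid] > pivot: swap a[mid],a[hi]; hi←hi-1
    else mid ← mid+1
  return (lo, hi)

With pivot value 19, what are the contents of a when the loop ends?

18 7 3 9 5 12 4 11 19 20

lo=0 mid=0 hi=9
18<19: swap(0,0), lo=1 mid=1 ⇒ 18 7 3 20 19 5 12 4 11 9
7<19: swap(1,1), lo=2 mid=2 ⇒ 18 7 3 20 19 5 12 4 11 9
3<19: swap(2,2), lo=3 mid=3 ⇒ 18 7 3 20 19 5 12 4 11 9
20>19: swap(3,9), hi=8 ⇒ 18 7 3 9 19 5 12 4 11 20
9<19: swap(3,3), lo=4 mid=4 ⇒ 18 7 3 9 19 5 12 4 11 20
19=19: mid=5
5<19: swap(4,5), lo=5 mid=6 ⇒ 18 7 3 9 5 19 12 4 11 20
12<19: swap(5,6), lo=6 mid=7 ⇒ 18 7 3 9 5 12 19 4 11 20
4<19: swap(6,7), lo=7 mid=8 ⇒ 18 7 3 9 5 12 4 19 11 20
11<19: swap(7,8), lo=8 mid=9 ⇒ 18 7 3 9 5 12 4 11 19 20
done. lo=8 hi=8; a=18 7 3 9 5 12 4 11 19 20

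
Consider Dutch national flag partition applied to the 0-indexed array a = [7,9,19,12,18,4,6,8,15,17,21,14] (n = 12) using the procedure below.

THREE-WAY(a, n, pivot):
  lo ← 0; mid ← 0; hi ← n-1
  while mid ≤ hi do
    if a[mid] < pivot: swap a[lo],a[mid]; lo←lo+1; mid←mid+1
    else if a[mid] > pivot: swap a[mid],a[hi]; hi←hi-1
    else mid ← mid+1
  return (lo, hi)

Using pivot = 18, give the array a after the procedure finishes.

[7,9,14,12,4,6,8,15,17,18,21,19]

lo=0 mid=0 hi=11
7<18: swap(0,0), lo=1 mid=1 ⇒ [7,9,19,12,18,4,6,8,15,17,21,14]
9<18: swap(1,1), lo=2 mid=2 ⇒ [7,9,19,12,18,4,6,8,15,17,21,14]
19>18: swap(2,11), hi=10 ⇒ [7,9,14,12,18,4,6,8,15,17,21,19]
14<18: swap(2,2), lo=3 mid=3 ⇒ [7,9,14,12,18,4,6,8,15,17,21,19]
12<18: swap(3,3), lo=4 mid=4 ⇒ [7,9,14,12,18,4,6,8,15,17,21,19]
18=18: mid=5
4<18: swap(4,5), lo=5 mid=6 ⇒ [7,9,14,12,4,18,6,8,15,17,21,19]
6<18: swap(5,6), lo=6 mid=7 ⇒ [7,9,14,12,4,6,18,8,15,17,21,19]
8<18: swap(6,7), lo=7 mid=8 ⇒ [7,9,14,12,4,6,8,18,15,17,21,19]
15<18: swap(7,8), lo=8 mid=9 ⇒ [7,9,14,12,4,6,8,15,18,17,21,19]
17<18: swap(8,9), lo=9 mid=10 ⇒ [7,9,14,12,4,6,8,15,17,18,21,19]
21>18: swap(10,10), hi=9 ⇒ [7,9,14,12,4,6,8,15,17,18,21,19]
done. lo=9 hi=9; a=[7,9,14,12,4,6,8,15,17,18,21,19]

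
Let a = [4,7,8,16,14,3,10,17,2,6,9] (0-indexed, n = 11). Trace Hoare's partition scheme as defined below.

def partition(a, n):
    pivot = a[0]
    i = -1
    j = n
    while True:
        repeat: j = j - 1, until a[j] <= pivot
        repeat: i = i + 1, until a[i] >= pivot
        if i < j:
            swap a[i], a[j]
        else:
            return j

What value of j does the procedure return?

pivot = a[0] = 4; i = -1, j = 11
j→8 (a[8]=2≤4), i→0 (a[0]=4≥4); i<j, swap → [2,7,8,16,14,3,10,17,4,6,9]
j→5 (a[5]=3≤4), i→1 (a[1]=7≥4); i<j, swap → [2,3,8,16,14,7,10,17,4,6,9]
j→1, i→2; i≥j, return j=1. a = [2,3,8,16,14,7,10,17,4,6,9]

1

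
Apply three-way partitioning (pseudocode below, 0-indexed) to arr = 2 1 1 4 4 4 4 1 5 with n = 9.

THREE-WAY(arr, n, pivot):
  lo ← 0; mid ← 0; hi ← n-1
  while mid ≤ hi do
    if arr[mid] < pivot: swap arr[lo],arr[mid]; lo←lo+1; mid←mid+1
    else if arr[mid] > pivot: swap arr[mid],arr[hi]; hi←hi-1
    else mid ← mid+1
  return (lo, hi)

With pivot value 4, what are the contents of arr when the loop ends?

2 1 1 1 4 4 4 4 5

pivot = 4; lo=0, mid=0, hi=8
arr[mid]=2<4: swap arr[0],arr[0]; lo=1,mid=1 → 2 1 1 4 4 4 4 1 5
arr[mid]=1<4: swap arr[1],arr[1]; lo=2,mid=2 → 2 1 1 4 4 4 4 1 5
arr[mid]=1<4: swap arr[2],arr[2]; lo=3,mid=3 → 2 1 1 4 4 4 4 1 5
arr[mid]=4=4: mid=4
arr[mid]=4=4: mid=5
arr[mid]=4=4: mid=6
arr[mid]=4=4: mid=7
arr[mid]=1<4: swap arr[3],arr[7]; lo=4,mid=8 → 2 1 1 1 4 4 4 4 5
arr[mid]=5>4: swap arr[8],arr[8]; hi=7 → 2 1 1 1 4 4 4 4 5
end: lo=4, hi=7; arr = 2 1 1 1 4 4 4 4 5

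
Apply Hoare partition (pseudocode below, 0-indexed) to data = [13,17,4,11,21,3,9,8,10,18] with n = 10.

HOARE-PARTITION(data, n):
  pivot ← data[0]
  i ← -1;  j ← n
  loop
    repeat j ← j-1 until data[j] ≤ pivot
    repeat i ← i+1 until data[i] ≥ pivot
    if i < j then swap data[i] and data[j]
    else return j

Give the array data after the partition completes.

pivot = data[0] = 13; i = -1, j = 10
j→8 (data[8]=10≤13), i→0 (data[0]=13≥13); i<j, swap → [10,17,4,11,21,3,9,8,13,18]
j→7 (data[7]=8≤13), i→1 (data[1]=17≥13); i<j, swap → [10,8,4,11,21,3,9,17,13,18]
j→6 (data[6]=9≤13), i→4 (data[4]=21≥13); i<j, swap → [10,8,4,11,9,3,21,17,13,18]
j→5, i→6; i≥j, return j=5. data = [10,8,4,11,9,3,21,17,13,18]

[10,8,4,11,9,3,21,17,13,18]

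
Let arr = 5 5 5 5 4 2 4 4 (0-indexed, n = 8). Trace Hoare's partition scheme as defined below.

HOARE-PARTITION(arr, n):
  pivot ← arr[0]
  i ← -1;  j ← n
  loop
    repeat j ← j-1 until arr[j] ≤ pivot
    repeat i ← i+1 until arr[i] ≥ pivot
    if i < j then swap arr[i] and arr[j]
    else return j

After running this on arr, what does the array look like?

pivot=5
j stops at 7 (4), i stops at 0 (5); swap ⇒ 4 5 5 5 4 2 4 5
j stops at 6 (4), i stops at 1 (5); swap ⇒ 4 4 5 5 4 2 5 5
j stops at 5 (2), i stops at 2 (5); swap ⇒ 4 4 2 5 4 5 5 5
j stops at 4 (4), i stops at 3 (5); swap ⇒ 4 4 2 4 5 5 5 5
j stops at 3, i stops at 4; i≥j ⇒ return 3. arr=4 4 2 4 5 5 5 5

4 4 2 4 5 5 5 5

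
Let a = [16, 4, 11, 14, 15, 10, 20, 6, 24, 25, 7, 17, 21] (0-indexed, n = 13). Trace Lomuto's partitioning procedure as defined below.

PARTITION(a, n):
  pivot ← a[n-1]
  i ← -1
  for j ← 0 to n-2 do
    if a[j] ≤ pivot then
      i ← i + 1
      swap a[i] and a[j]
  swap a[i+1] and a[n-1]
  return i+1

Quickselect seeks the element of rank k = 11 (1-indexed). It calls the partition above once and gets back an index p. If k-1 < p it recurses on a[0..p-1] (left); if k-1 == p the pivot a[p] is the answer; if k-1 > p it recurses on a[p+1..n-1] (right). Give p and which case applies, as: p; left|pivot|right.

10; pivot

pivot=21, i=-1
j=0: 16≤21, i=0, swap(0,0) ⇒ [16, 4, 11, 14, 15, 10, 20, 6, 24, 25, 7, 17, 21]
j=1: 4≤21, i=1, swap(1,1) ⇒ [16, 4, 11, 14, 15, 10, 20, 6, 24, 25, 7, 17, 21]
j=2: 11≤21, i=2, swap(2,2) ⇒ [16, 4, 11, 14, 15, 10, 20, 6, 24, 25, 7, 17, 21]
j=3: 14≤21, i=3, swap(3,3) ⇒ [16, 4, 11, 14, 15, 10, 20, 6, 24, 25, 7, 17, 21]
j=4: 15≤21, i=4, swap(4,4) ⇒ [16, 4, 11, 14, 15, 10, 20, 6, 24, 25, 7, 17, 21]
j=5: 10≤21, i=5, swap(5,5) ⇒ [16, 4, 11, 14, 15, 10, 20, 6, 24, 25, 7, 17, 21]
j=6: 20≤21, i=6, swap(6,6) ⇒ [16, 4, 11, 14, 15, 10, 20, 6, 24, 25, 7, 17, 21]
j=7: 6≤21, i=7, swap(7,7) ⇒ [16, 4, 11, 14, 15, 10, 20, 6, 24, 25, 7, 17, 21]
j=8: 24>21, skip
j=9: 25>21, skip
j=10: 7≤21, i=8, swap(8,10) ⇒ [16, 4, 11, 14, 15, 10, 20, 6, 7, 25, 24, 17, 21]
j=11: 17≤21, i=9, swap(9,11) ⇒ [16, 4, 11, 14, 15, 10, 20, 6, 7, 17, 24, 25, 21]
swap(10,12) ⇒ [16, 4, 11, 14, 15, 10, 20, 6, 7, 17, 21, 25, 24]; return 10
p = 10; k-1 = 10 == 10 ⇒ pivot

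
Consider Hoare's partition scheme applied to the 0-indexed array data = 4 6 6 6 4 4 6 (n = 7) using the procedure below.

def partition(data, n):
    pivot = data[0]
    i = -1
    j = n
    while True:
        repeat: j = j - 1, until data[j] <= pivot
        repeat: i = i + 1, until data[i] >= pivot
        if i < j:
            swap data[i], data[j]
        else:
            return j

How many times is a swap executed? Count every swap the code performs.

pivot = data[0] = 4; i = -1, j = 7
j→5 (data[5]=4≤4), i→0 (data[0]=4≥4); i<j, swap → 4 6 6 6 4 4 6
j→4 (data[4]=4≤4), i→1 (data[1]=6≥4); i<j, swap → 4 4 6 6 6 4 6
j→1, i→2; i≥j, return j=1. data = 4 4 6 6 6 4 6

2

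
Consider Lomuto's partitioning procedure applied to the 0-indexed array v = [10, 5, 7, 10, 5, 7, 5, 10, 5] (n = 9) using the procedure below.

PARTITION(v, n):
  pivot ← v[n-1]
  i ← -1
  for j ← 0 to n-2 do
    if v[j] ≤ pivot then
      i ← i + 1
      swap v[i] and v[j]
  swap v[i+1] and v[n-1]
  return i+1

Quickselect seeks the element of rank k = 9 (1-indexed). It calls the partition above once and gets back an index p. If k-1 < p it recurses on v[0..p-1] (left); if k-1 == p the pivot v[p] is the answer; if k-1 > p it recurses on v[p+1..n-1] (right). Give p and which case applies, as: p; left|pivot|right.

3; right

pivot = v[8] = 5; i = -1
j=0: v[0]=10 > 5 → no swap
j=1: v[1]=5 ≤ 5 → i=0, swap v[0],v[1] → [5, 10, 7, 10, 5, 7, 5, 10, 5]
j=2: v[2]=7 > 5 → no swap
j=3: v[3]=10 > 5 → no swap
j=4: v[4]=5 ≤ 5 → i=1, swap v[1],v[4] → [5, 5, 7, 10, 10, 7, 5, 10, 5]
j=5: v[5]=7 > 5 → no swap
j=6: v[6]=5 ≤ 5 → i=2, swap v[2],v[6] → [5, 5, 5, 10, 10, 7, 7, 10, 5]
j=7: v[7]=10 > 5 → no swap
final swap v[3],v[8] → [5, 5, 5, 5, 10, 7, 7, 10, 10]; return 3
p = 3; k-1 = 8 > 3 ⇒ right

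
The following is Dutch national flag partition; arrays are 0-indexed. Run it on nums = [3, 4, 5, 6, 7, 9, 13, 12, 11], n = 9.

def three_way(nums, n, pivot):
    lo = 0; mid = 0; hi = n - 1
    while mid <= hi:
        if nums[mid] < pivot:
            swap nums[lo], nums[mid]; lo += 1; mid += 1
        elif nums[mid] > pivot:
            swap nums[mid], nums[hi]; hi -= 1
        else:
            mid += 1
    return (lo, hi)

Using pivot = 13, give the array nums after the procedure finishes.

lo=0 mid=0 hi=8
3<13: swap(0,0), lo=1 mid=1 ⇒ [3, 4, 5, 6, 7, 9, 13, 12, 11]
4<13: swap(1,1), lo=2 mid=2 ⇒ [3, 4, 5, 6, 7, 9, 13, 12, 11]
5<13: swap(2,2), lo=3 mid=3 ⇒ [3, 4, 5, 6, 7, 9, 13, 12, 11]
6<13: swap(3,3), lo=4 mid=4 ⇒ [3, 4, 5, 6, 7, 9, 13, 12, 11]
7<13: swap(4,4), lo=5 mid=5 ⇒ [3, 4, 5, 6, 7, 9, 13, 12, 11]
9<13: swap(5,5), lo=6 mid=6 ⇒ [3, 4, 5, 6, 7, 9, 13, 12, 11]
13=13: mid=7
12<13: swap(6,7), lo=7 mid=8 ⇒ [3, 4, 5, 6, 7, 9, 12, 13, 11]
11<13: swap(7,8), lo=8 mid=9 ⇒ [3, 4, 5, 6, 7, 9, 12, 11, 13]
done. lo=8 hi=8; nums=[3, 4, 5, 6, 7, 9, 12, 11, 13]

[3, 4, 5, 6, 7, 9, 12, 11, 13]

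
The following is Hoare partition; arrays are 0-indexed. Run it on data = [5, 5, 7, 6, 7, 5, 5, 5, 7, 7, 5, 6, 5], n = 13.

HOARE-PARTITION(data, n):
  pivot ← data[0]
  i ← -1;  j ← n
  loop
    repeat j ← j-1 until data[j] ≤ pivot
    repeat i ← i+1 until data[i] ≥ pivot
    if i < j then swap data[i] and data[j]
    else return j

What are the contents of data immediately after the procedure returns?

pivot = data[0] = 5; i = -1, j = 13
j→12 (data[12]=5≤5), i→0 (data[0]=5≥5); i<j, swap → [5, 5, 7, 6, 7, 5, 5, 5, 7, 7, 5, 6, 5]
j→10 (data[10]=5≤5), i→1 (data[1]=5≥5); i<j, swap → [5, 5, 7, 6, 7, 5, 5, 5, 7, 7, 5, 6, 5]
j→7 (data[7]=5≤5), i→2 (data[2]=7≥5); i<j, swap → [5, 5, 5, 6, 7, 5, 5, 7, 7, 7, 5, 6, 5]
j→6 (data[6]=5≤5), i→3 (data[3]=6≥5); i<j, swap → [5, 5, 5, 5, 7, 5, 6, 7, 7, 7, 5, 6, 5]
j→5 (data[5]=5≤5), i→4 (data[4]=7≥5); i<j, swap → [5, 5, 5, 5, 5, 7, 6, 7, 7, 7, 5, 6, 5]
j→4, i→5; i≥j, return j=4. data = [5, 5, 5, 5, 5, 7, 6, 7, 7, 7, 5, 6, 5]

[5, 5, 5, 5, 5, 7, 6, 7, 7, 7, 5, 6, 5]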